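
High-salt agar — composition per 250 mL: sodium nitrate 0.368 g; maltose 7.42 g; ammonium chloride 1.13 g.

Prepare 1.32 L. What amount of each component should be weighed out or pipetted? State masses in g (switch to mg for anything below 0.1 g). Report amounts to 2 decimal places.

Ratio of target to recipe volume: 1320 / 250 = 5.28.
sodium nitrate: 0.368 g × (1320 mL / 250 mL) = 1.94 g
maltose: 7.42 g × (1320 mL / 250 mL) = 39.18 g
ammonium chloride: 1.13 g × (1320 mL / 250 mL) = 5.97 g

sodium nitrate 1.94 g; maltose 39.18 g; ammonium chloride 5.97 g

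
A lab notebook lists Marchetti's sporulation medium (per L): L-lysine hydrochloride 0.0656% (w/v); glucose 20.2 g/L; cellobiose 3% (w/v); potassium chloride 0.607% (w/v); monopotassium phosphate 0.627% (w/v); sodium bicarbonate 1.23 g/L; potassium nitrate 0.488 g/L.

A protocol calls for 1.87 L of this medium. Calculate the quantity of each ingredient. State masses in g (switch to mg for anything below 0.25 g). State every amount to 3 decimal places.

Working volume: 1.87 L.
L-lysine hydrochloride: 0.0656 g per 100 mL × 1870 mL ÷ 100 = 1.227 g
glucose: 20.2 g/L × 1.87 L = 37.774 g
cellobiose: 3 g per 100 mL × 1870 mL ÷ 100 = 56.100 g
potassium chloride: 0.607 g per 100 mL × 1870 mL ÷ 100 = 11.351 g
monopotassium phosphate: 0.627 g per 100 mL × 1870 mL ÷ 100 = 11.725 g
sodium bicarbonate: 1.23 g/L × 1.87 L = 2.300 g
potassium nitrate: 0.488 g/L × 1.87 L = 0.913 g

L-lysine hydrochloride 1.227 g; glucose 37.774 g; cellobiose 56.100 g; potassium chloride 11.351 g; monopotassium phosphate 11.725 g; sodium bicarbonate 2.300 g; potassium nitrate 0.913 g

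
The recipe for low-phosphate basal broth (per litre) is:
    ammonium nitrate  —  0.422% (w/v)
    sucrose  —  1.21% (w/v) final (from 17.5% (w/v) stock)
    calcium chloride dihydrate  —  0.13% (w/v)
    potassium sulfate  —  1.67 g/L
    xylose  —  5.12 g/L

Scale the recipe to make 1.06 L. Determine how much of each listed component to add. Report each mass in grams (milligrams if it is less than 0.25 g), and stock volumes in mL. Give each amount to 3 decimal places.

ammonium nitrate 4.473 g; sucrose 73.291 mL; calcium chloride dihydrate 1.378 g; potassium sulfate 1.770 g; xylose 5.427 g

Working volume: 1.06 L.
ammonium nitrate: 0.422% w/v = 4.22 g/L → 4.22 × 1.06 L = 4.473 g
sucrose: dilute stock: 1.21% ÷ 17.5% × 1060 mL = 73.291 mL
calcium chloride dihydrate: 0.13 g per 100 mL × 1060 mL ÷ 100 = 1.378 g
potassium sulfate: 1.67 g/L × 1.06 L = 1.770 g
xylose: 5.12 g/L × 1.06 L = 5.427 g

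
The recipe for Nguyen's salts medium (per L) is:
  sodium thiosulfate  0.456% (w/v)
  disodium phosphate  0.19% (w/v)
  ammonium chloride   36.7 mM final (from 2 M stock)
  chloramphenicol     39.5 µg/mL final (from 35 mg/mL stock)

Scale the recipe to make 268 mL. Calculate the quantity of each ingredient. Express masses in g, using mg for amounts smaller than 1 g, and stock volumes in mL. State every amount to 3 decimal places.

sodium thiosulfate 1.222 g; disodium phosphate 509.200 mg; ammonium chloride 4.918 mL; chloramphenicol 0.302 mL

Scale factor relative to 1 L: 0.268.
sodium thiosulfate: 0.456 g per 100 mL × 268 mL ÷ 100 = 1.222 g
disodium phosphate: 0.19% w/v = 1.9 g/L → 1.9 × 0.268 L = 0.5092 g = 509.200 mg
ammonium chloride: dilute stock: 36.7 mM × 268 mL ÷ 2000 mM = 4.918 mL
chloramphenicol: dilute stock: 39.5 µg/mL × 268 mL ÷ 35000 µg/mL = 0.302 mL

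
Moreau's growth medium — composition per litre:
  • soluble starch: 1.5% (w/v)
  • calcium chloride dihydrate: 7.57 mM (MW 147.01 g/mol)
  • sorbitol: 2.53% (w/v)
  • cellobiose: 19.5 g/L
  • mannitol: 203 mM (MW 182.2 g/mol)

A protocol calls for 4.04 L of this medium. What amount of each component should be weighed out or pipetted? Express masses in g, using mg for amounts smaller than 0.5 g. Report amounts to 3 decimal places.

Working volume: 4.04 L.
soluble starch: 1.5% w/v = 15 g/L → 15 × 4.04 L = 60.600 g
calcium chloride dihydrate: 7.57 mmol/L × 147.01 g/mol × 4.04 L ÷ 1000 = 4.496 g
sorbitol: 2.53% w/v = 25.3 g/L → 25.3 × 4.04 L = 102.212 g
cellobiose: 19.5 g/L × 4.04 L = 78.780 g
mannitol: 203 mmol/L × 182.2 g/mol × 4.04 L ÷ 1000 = 149.426 g

soluble starch 60.600 g; calcium chloride dihydrate 4.496 g; sorbitol 102.212 g; cellobiose 78.780 g; mannitol 149.426 g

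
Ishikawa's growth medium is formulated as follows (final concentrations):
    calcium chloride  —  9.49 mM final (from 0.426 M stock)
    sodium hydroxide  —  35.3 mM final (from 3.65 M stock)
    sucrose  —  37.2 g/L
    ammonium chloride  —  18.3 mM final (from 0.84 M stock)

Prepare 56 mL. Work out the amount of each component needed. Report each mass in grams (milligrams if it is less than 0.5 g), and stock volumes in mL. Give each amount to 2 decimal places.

Working volume: 56 mL = 0.056 L.
calcium chloride: C1V1 = C2V2 → 9.49 mM × 56 mL ÷ 426 mM = 1.25 mL
sodium hydroxide: V = C2·V2/C1 = 35.3 mM × 56 mL ÷ 3650 mM = 0.54 mL
sucrose: 37.2 g/L × 0.056 L = 2.08 g
ammonium chloride: V = C2·V2/C1 = 18.3 mM × 56 mL ÷ 840 mM = 1.22 mL

calcium chloride 1.25 mL; sodium hydroxide 0.54 mL; sucrose 2.08 g; ammonium chloride 1.22 mL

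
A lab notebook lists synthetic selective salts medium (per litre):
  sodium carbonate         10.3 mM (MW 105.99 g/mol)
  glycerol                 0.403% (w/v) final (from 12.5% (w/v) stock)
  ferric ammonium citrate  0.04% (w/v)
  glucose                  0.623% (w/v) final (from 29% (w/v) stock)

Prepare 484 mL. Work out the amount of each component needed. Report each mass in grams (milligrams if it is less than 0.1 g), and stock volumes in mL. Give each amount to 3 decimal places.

sodium carbonate 0.528 g; glycerol 15.604 mL; ferric ammonium citrate 0.194 g; glucose 10.398 mL

Working volume: 484 mL = 0.484 L.
sodium carbonate: 10.3 mmol/L × 105.99 g/mol × 0.484 L ÷ 1000 = 0.528 g
glycerol: C1V1 = C2V2 → 0.403% ÷ 12.5% × 484 mL = 15.604 mL
ferric ammonium citrate: 0.04% w/v = 0.4 g/L → 0.4 × 0.484 L = 0.194 g
glucose: C1V1 = C2V2 → 0.623% ÷ 29% × 484 mL = 10.398 mL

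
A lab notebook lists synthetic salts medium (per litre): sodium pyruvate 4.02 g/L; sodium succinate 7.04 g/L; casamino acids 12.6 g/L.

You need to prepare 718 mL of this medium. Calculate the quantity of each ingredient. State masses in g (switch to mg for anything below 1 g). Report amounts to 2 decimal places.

Working volume: 718 mL = 0.718 L.
sodium pyruvate: 4.02 g/L × 0.718 L = 2.89 g
sodium succinate: 7.04 g/L × 0.718 L = 5.05 g
casamino acids: 12.6 g/L × 0.718 L = 9.05 g

sodium pyruvate 2.89 g; sodium succinate 5.05 g; casamino acids 9.05 g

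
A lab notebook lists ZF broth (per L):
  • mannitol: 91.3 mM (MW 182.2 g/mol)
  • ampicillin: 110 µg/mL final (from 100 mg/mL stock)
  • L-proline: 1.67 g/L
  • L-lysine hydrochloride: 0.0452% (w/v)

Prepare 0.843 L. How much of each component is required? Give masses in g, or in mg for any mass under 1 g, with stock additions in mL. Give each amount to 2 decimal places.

Working volume: 0.843 L.
mannitol: 91.3 mmol/L × 182.2 g/mol × 0.843 L ÷ 1000 = 14.02 g
ampicillin: C1V1 = C2V2 → 110 µg/mL × 843 mL ÷ 100000 µg/mL = 0.93 mL
L-proline: 1.67 g/L × 0.843 L = 1.41 g
L-lysine hydrochloride: 0.0452% w/v = 0.452 g/L → 0.452 × 0.843 L = 0.381036 g = 381.04 mg

mannitol 14.02 g; ampicillin 0.93 mL; L-proline 1.41 g; L-lysine hydrochloride 381.04 mg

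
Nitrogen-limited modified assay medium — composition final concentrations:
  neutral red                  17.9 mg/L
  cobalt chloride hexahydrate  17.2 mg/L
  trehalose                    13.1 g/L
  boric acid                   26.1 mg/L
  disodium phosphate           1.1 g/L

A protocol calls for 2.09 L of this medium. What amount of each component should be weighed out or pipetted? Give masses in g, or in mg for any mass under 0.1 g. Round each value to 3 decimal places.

neutral red 37.411 mg; cobalt chloride hexahydrate 35.948 mg; trehalose 27.379 g; boric acid 54.549 mg; disodium phosphate 2.299 g

Working volume: 2.09 L.
neutral red: 17.9 mg/L × 2.09 L = 37.411 mg
cobalt chloride hexahydrate: 17.2 mg/L × 2.09 L = 35.948 mg
trehalose: 13.1 g/L × 2.09 L = 27.379 g
boric acid: 26.1 mg/L × 2.09 L = 54.549 mg
disodium phosphate: 1.1 g/L × 2.09 L = 2.299 g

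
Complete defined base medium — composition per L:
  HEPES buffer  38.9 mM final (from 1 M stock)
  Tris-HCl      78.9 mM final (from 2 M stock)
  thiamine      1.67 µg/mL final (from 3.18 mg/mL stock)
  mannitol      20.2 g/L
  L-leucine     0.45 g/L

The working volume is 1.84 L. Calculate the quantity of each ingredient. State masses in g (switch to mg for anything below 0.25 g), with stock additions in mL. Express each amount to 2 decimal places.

HEPES buffer 71.58 mL; Tris-HCl 72.59 mL; thiamine 0.97 mL; mannitol 37.17 g; L-leucine 0.83 g

Scale factor relative to 1 L: 1.84.
HEPES buffer: dilute stock: 38.9 mM × 1840 mL ÷ 1000 mM = 71.58 mL
Tris-HCl: dilute stock: 78.9 mM × 1840 mL ÷ 2000 mM = 72.59 mL
thiamine: dilute stock: 1.67 µg/mL × 1840 mL ÷ 3180 µg/mL = 0.97 mL
mannitol: 20.2 g/L × 1.84 L = 37.17 g
L-leucine: 0.45 g/L × 1.84 L = 0.83 g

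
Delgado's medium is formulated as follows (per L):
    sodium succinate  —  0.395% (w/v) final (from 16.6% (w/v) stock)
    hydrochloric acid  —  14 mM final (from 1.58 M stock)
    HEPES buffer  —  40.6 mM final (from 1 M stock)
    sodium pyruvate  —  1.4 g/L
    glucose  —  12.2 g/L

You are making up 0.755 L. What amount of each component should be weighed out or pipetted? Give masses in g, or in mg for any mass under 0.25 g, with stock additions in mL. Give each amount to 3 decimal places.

Working volume: 0.755 L.
sodium succinate: dilute stock: 0.395% ÷ 16.6% × 755 mL = 17.965 mL
hydrochloric acid: V = C2·V2/C1 = 14 mM × 755 mL ÷ 1580 mM = 6.690 mL
HEPES buffer: C1V1 = C2V2 → 40.6 mM × 755 mL ÷ 1000 mM = 30.653 mL
sodium pyruvate: 1.4 g/L × 0.755 L = 1.057 g
glucose: 12.2 g/L × 0.755 L = 9.211 g

sodium succinate 17.965 mL; hydrochloric acid 6.690 mL; HEPES buffer 30.653 mL; sodium pyruvate 1.057 g; glucose 9.211 g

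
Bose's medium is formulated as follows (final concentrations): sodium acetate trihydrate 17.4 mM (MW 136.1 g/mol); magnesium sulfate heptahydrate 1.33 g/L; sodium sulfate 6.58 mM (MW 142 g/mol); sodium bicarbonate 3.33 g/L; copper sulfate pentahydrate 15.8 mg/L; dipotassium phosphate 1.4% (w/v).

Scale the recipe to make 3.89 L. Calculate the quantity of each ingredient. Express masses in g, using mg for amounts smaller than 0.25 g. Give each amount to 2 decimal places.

sodium acetate trihydrate 9.21 g; magnesium sulfate heptahydrate 5.17 g; sodium sulfate 3.63 g; sodium bicarbonate 12.95 g; copper sulfate pentahydrate 61.46 mg; dipotassium phosphate 54.46 g

Working volume: 3.89 L.
sodium acetate trihydrate: 17.4 mmol/L × 136.1 g/mol × 3.89 L ÷ 1000 = 9.21 g
magnesium sulfate heptahydrate: 1.33 g/L × 3.89 L = 5.17 g
sodium sulfate: 6.58 mmol/L × 142 g/mol × 3.89 L ÷ 1000 = 3.63 g
sodium bicarbonate: 3.33 g/L × 3.89 L = 12.95 g
copper sulfate pentahydrate: 15.8 mg/L × 3.89 L = 61.46 mg
dipotassium phosphate: 1.4 g per 100 mL × 3890 mL ÷ 100 = 54.46 g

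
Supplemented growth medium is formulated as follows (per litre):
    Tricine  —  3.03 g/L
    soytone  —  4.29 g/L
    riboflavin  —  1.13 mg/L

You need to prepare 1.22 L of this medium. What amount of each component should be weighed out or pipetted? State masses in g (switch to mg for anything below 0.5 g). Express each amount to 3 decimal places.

Scale factor relative to 1 L: 1.22.
Tricine: 3.03 g/L × 1.22 L = 3.697 g
soytone: 4.29 g/L × 1.22 L = 5.234 g
riboflavin: 1.13 mg/L × 1.22 L = 1.379 mg

Tricine 3.697 g; soytone 5.234 g; riboflavin 1.379 mg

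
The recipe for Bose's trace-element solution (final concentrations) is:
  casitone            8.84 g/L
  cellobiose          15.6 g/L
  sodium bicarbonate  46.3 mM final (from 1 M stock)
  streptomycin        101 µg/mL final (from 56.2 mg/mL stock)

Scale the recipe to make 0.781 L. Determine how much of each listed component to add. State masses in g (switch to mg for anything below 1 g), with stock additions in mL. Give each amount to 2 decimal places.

Scale factor relative to 1 L: 0.781.
casitone: 8.84 g/L × 0.781 L = 6.90 g
cellobiose: 15.6 g/L × 0.781 L = 12.18 g
sodium bicarbonate: dilute stock: 46.3 mM × 781 mL ÷ 1000 mM = 36.16 mL
streptomycin: V = C2·V2/C1 = 101 µg/mL × 781 mL ÷ 56200 µg/mL = 1.40 mL

casitone 6.90 g; cellobiose 12.18 g; sodium bicarbonate 36.16 mL; streptomycin 1.40 mL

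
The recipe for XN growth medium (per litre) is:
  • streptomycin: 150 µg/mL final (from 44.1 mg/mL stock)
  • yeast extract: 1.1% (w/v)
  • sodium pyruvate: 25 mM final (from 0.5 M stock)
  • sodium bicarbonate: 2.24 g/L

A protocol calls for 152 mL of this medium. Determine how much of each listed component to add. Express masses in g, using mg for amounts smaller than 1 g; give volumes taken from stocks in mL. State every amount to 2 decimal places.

streptomycin 0.52 mL; yeast extract 1.67 g; sodium pyruvate 7.60 mL; sodium bicarbonate 340.48 mg

Target volume = 152 mL = 0.152 L.
streptomycin: C1V1 = C2V2 → 150 µg/mL × 152 mL ÷ 44100 µg/mL = 0.52 mL
yeast extract: 1.1% w/v = 11 g/L → 11 × 0.152 L = 1.67 g
sodium pyruvate: dilute stock: 25 mM × 152 mL ÷ 500 mM = 7.60 mL
sodium bicarbonate: 2.24 g/L × 0.152 L = 0.34048 g = 340.48 mg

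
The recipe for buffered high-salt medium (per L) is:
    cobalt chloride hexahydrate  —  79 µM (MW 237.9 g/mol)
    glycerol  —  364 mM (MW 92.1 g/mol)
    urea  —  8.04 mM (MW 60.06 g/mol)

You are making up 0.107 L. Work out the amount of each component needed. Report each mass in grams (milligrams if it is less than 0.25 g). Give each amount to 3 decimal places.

Working volume: 0.107 L.
cobalt chloride hexahydrate: 79 µmol/L × 237.9 g/mol × 0.107 L ÷ 1000 = 2.011 mg
glycerol: 364 mmol/L × 92.1 g/mol × 0.107 L ÷ 1000 = 3.587 g
urea: 8.04 mmol/L × 60.06 mg/mmol × 0.107 L = 51.668 mg

cobalt chloride hexahydrate 2.011 mg; glycerol 3.587 g; urea 51.668 mg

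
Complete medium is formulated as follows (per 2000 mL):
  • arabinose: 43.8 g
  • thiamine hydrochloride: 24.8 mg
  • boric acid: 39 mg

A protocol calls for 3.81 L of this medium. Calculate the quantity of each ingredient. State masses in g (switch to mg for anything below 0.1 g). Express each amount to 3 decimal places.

Ratio of target to recipe volume: 3810 / 2000 = 1.905.
arabinose: 43.8 g × (3810 mL / 2000 mL) = 83.439 g
thiamine hydrochloride: 24.8 mg × (3810 mL / 2000 mL) = 47.244 mg
boric acid: 39 mg × (3810 mL / 2000 mL) = 74.295 mg

arabinose 83.439 g; thiamine hydrochloride 47.244 mg; boric acid 74.295 mg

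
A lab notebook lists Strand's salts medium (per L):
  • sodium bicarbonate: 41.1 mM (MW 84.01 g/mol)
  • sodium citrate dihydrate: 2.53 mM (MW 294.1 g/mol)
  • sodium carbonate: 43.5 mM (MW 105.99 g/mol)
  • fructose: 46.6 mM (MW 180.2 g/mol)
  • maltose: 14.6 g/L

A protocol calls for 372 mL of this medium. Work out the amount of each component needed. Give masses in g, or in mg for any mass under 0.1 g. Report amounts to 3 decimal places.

sodium bicarbonate 1.284 g; sodium citrate dihydrate 0.277 g; sodium carbonate 1.715 g; fructose 3.124 g; maltose 5.431 g

Scale factor relative to 1 L: 0.372.
sodium bicarbonate: 41.1 mmol/L × 84.01 g/mol × 0.372 L ÷ 1000 = 1.284 g
sodium citrate dihydrate: 2.53 mmol/L × 294.1 g/mol × 0.372 L ÷ 1000 = 0.277 g
sodium carbonate: 43.5 mmol/L × 105.99 g/mol × 0.372 L ÷ 1000 = 1.715 g
fructose: 46.6 mmol/L × 180.2 g/mol × 0.372 L ÷ 1000 = 3.124 g
maltose: 14.6 g/L × 0.372 L = 5.431 g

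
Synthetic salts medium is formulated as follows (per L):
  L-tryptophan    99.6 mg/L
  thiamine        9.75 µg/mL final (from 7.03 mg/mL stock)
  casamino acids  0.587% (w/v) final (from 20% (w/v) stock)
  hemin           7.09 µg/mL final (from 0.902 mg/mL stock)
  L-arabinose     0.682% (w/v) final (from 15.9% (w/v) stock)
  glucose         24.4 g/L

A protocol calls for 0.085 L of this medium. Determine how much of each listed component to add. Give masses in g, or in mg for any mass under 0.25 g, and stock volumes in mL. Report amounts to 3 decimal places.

L-tryptophan 8.466 mg; thiamine 0.118 mL; casamino acids 2.495 mL; hemin 0.668 mL; L-arabinose 3.646 mL; glucose 2.074 g

Working volume: 0.085 L.
L-tryptophan: 99.6 mg/L × 0.085 L = 8.466 mg
thiamine: dilute stock: 9.75 µg/mL × 85 mL ÷ 7030 µg/mL = 0.118 mL
casamino acids: dilute stock: 0.587% ÷ 20% × 85 mL = 2.495 mL
hemin: dilute stock: 7.09 µg/mL × 85 mL ÷ 902 µg/mL = 0.668 mL
L-arabinose: V = C2·V2/C1 = 0.682% ÷ 15.9% × 85 mL = 3.646 mL
glucose: 24.4 g/L × 0.085 L = 2.074 g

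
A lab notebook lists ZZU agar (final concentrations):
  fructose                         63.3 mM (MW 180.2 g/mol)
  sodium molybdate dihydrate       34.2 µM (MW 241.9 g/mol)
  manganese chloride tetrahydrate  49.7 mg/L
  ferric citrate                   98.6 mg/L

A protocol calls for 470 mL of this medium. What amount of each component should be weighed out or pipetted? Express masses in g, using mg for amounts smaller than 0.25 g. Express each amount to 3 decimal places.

fructose 5.361 g; sodium molybdate dihydrate 3.888 mg; manganese chloride tetrahydrate 23.359 mg; ferric citrate 46.342 mg

Target volume = 470 mL = 0.47 L.
fructose: 63.3 mmol/L × 180.2 g/mol × 0.47 L ÷ 1000 = 5.361 g
sodium molybdate dihydrate: 34.2 µmol/L × 241.9 g/mol × 0.47 L ÷ 1000 = 3.888 mg
manganese chloride tetrahydrate: 49.7 mg/L × 0.47 L = 23.359 mg
ferric citrate: 98.6 mg/L × 0.47 L = 46.342 mg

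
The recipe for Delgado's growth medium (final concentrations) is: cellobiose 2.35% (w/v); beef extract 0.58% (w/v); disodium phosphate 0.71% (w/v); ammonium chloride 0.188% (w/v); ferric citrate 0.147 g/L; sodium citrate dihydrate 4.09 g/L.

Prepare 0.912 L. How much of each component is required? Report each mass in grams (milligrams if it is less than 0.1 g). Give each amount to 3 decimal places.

Working volume: 0.912 L.
cellobiose: 2.35 g per 100 mL × 912 mL ÷ 100 = 21.432 g
beef extract: 0.58% w/v = 5.8 g/L → 5.8 × 0.912 L = 5.290 g
disodium phosphate: 0.71 g per 100 mL × 912 mL ÷ 100 = 6.475 g
ammonium chloride: 0.188 g per 100 mL × 912 mL ÷ 100 = 1.715 g
ferric citrate: 0.147 g/L × 0.912 L = 0.134 g
sodium citrate dihydrate: 4.09 g/L × 0.912 L = 3.730 g

cellobiose 21.432 g; beef extract 5.290 g; disodium phosphate 6.475 g; ammonium chloride 1.715 g; ferric citrate 0.134 g; sodium citrate dihydrate 3.730 g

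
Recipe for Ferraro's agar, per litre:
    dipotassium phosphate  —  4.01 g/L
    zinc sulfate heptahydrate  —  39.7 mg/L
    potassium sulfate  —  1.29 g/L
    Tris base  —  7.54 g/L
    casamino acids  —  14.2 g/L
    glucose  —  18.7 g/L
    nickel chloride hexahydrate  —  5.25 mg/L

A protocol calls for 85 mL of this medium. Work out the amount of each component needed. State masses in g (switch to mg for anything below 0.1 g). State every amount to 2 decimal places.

Working volume: 85 mL = 0.085 L.
dipotassium phosphate: 4.01 g/L × 0.085 L = 0.34 g
zinc sulfate heptahydrate: 39.7 mg/L × 0.085 L = 3.37 mg
potassium sulfate: 1.29 g/L × 0.085 L = 0.11 g
Tris base: 7.54 g/L × 0.085 L = 0.64 g
casamino acids: 14.2 g/L × 0.085 L = 1.21 g
glucose: 18.7 g/L × 0.085 L = 1.59 g
nickel chloride hexahydrate: 5.25 mg/L × 0.085 L = 0.45 mg

dipotassium phosphate 0.34 g; zinc sulfate heptahydrate 3.37 mg; potassium sulfate 0.11 g; Tris base 0.64 g; casamino acids 1.21 g; glucose 1.59 g; nickel chloride hexahydrate 0.45 mg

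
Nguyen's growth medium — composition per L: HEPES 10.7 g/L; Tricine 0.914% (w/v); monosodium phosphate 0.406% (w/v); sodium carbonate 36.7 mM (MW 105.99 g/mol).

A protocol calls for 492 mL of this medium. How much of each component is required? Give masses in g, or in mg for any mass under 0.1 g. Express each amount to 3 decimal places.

Target volume = 492 mL = 0.492 L.
HEPES: 10.7 g/L × 0.492 L = 5.264 g
Tricine: 0.914 g per 100 mL × 492 mL ÷ 100 = 4.497 g
monosodium phosphate: 0.406% w/v = 4.06 g/L → 4.06 × 0.492 L = 1.998 g
sodium carbonate: 36.7 mmol/L × 105.99 g/mol × 0.492 L ÷ 1000 = 1.914 g

HEPES 5.264 g; Tricine 4.497 g; monosodium phosphate 1.998 g; sodium carbonate 1.914 g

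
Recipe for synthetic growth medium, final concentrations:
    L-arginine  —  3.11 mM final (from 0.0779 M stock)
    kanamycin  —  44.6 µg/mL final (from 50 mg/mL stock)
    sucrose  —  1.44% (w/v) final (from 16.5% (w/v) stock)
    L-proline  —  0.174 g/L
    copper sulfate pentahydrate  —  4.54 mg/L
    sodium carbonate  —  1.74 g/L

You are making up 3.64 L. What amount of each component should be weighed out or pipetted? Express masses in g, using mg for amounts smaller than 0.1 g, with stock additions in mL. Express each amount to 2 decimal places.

L-arginine 145.32 mL; kanamycin 3.25 mL; sucrose 317.67 mL; L-proline 0.63 g; copper sulfate pentahydrate 16.53 mg; sodium carbonate 6.33 g

Working volume: 3.64 L.
L-arginine: dilute stock: 3.11 mM × 3640 mL ÷ 77.9 mM = 145.32 mL
kanamycin: V = C2·V2/C1 = 44.6 µg/mL × 3640 mL ÷ 50000 µg/mL = 3.25 mL
sucrose: V = C2·V2/C1 = 1.44% ÷ 16.5% × 3640 mL = 317.67 mL
L-proline: 0.174 g/L × 3.64 L = 0.63 g
copper sulfate pentahydrate: 4.54 mg/L × 3.64 L = 16.53 mg
sodium carbonate: 1.74 g/L × 3.64 L = 6.33 g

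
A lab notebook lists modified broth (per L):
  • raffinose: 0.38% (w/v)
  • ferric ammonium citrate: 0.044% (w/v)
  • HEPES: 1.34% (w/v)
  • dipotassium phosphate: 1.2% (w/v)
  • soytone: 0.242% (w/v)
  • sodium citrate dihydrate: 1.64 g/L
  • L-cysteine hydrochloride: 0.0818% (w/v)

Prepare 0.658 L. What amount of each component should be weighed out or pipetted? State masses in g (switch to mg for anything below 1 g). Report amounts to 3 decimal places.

Scale factor relative to 1 L: 0.658.
raffinose: 0.38% w/v = 3.8 g/L → 3.8 × 0.658 L = 2.500 g
ferric ammonium citrate: 0.044 g per 100 mL × 658 mL ÷ 100 = 0.28952 g = 289.520 mg
HEPES: 1.34% w/v = 13.4 g/L → 13.4 × 0.658 L = 8.817 g
dipotassium phosphate: 1.2 g per 100 mL × 658 mL ÷ 100 = 7.896 g
soytone: 0.242 g per 100 mL × 658 mL ÷ 100 = 1.592 g
sodium citrate dihydrate: 1.64 g/L × 0.658 L = 1.079 g
L-cysteine hydrochloride: 0.0818% w/v = 0.818 g/L → 0.818 × 0.658 L = 0.538244 g = 538.244 mg

raffinose 2.500 g; ferric ammonium citrate 289.520 mg; HEPES 8.817 g; dipotassium phosphate 7.896 g; soytone 1.592 g; sodium citrate dihydrate 1.079 g; L-cysteine hydrochloride 538.244 mg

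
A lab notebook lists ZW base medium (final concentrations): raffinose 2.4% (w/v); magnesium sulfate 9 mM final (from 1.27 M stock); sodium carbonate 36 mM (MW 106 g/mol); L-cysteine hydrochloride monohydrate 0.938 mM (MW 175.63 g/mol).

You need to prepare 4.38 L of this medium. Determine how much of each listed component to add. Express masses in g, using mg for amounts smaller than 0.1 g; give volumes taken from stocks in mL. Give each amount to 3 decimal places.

raffinose 105.120 g; magnesium sulfate 31.039 mL; sodium carbonate 16.714 g; L-cysteine hydrochloride monohydrate 0.722 g

Working volume: 4.38 L.
raffinose: 2.4 g per 100 mL × 4380 mL ÷ 100 = 105.120 g
magnesium sulfate: dilute stock: 9 mM × 4380 mL ÷ 1270 mM = 31.039 mL
sodium carbonate: 36 mmol/L × 106 g/mol × 4.38 L ÷ 1000 = 16.714 g
L-cysteine hydrochloride monohydrate: 0.938 mmol/L × 175.63 g/mol × 4.38 L ÷ 1000 = 0.722 g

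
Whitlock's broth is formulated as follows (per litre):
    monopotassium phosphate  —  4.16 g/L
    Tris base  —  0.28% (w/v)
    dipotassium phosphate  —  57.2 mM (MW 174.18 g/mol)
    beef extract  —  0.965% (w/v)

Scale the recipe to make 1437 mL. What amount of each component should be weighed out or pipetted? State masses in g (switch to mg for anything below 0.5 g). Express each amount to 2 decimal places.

monopotassium phosphate 5.98 g; Tris base 4.02 g; dipotassium phosphate 14.32 g; beef extract 13.87 g

Working volume: 1437 mL = 1.437 L.
monopotassium phosphate: 4.16 g/L × 1.437 L = 5.98 g
Tris base: 0.28% w/v = 2.8 g/L → 2.8 × 1.437 L = 4.02 g
dipotassium phosphate: 57.2 mmol/L × 174.18 g/mol × 1.437 L ÷ 1000 = 14.32 g
beef extract: 0.965% w/v = 9.65 g/L → 9.65 × 1.437 L = 13.87 g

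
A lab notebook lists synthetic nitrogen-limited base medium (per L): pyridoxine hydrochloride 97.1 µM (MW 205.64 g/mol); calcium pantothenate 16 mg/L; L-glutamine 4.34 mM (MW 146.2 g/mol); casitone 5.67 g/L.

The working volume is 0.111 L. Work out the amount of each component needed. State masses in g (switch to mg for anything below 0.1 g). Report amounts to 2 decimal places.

Working volume: 0.111 L.
pyridoxine hydrochloride: 97.1 µmol/L × 205.64 g/mol × 0.111 L ÷ 1000 = 2.22 mg
calcium pantothenate: 16 mg/L × 0.111 L = 1.78 mg
L-glutamine: 4.34 mmol/L × 146.2 mg/mmol × 0.111 L = 70.43 mg
casitone: 5.67 g/L × 0.111 L = 0.63 g

pyridoxine hydrochloride 2.22 mg; calcium pantothenate 1.78 mg; L-glutamine 70.43 mg; casitone 0.63 g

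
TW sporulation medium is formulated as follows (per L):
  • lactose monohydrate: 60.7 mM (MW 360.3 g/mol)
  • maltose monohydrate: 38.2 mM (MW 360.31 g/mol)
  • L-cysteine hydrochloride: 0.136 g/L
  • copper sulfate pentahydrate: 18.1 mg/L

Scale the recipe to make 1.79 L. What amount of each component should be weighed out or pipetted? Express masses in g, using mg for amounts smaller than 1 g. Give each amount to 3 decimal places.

lactose monohydrate 39.148 g; maltose monohydrate 24.637 g; L-cysteine hydrochloride 243.440 mg; copper sulfate pentahydrate 32.399 mg

Scale factor relative to 1 L: 1.79.
lactose monohydrate: 60.7 mmol/L × 360.3 g/mol × 1.79 L ÷ 1000 = 39.148 g
maltose monohydrate: 38.2 mmol/L × 360.31 g/mol × 1.79 L ÷ 1000 = 24.637 g
L-cysteine hydrochloride: 0.136 g/L × 1.79 L = 0.24344 g = 243.440 mg
copper sulfate pentahydrate: 18.1 mg/L × 1.79 L = 32.399 mg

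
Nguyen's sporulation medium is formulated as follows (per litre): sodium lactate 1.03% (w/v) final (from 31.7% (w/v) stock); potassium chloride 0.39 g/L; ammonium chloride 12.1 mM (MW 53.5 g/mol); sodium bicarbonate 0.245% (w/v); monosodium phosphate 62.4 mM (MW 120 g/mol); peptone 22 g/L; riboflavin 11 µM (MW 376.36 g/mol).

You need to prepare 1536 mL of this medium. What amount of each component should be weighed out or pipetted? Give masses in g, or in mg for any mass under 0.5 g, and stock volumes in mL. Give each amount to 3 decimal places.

sodium lactate 49.908 mL; potassium chloride 0.599 g; ammonium chloride 0.994 g; sodium bicarbonate 3.763 g; monosodium phosphate 11.502 g; peptone 33.792 g; riboflavin 6.359 mg

Target volume = 1536 mL = 1.536 L.
sodium lactate: dilute stock: 1.03% ÷ 31.7% × 1536 mL = 49.908 mL
potassium chloride: 0.39 g/L × 1.536 L = 0.599 g
ammonium chloride: 12.1 mmol/L × 53.5 g/mol × 1.536 L ÷ 1000 = 0.994 g
sodium bicarbonate: 0.245 g per 100 mL × 1536 mL ÷ 100 = 3.763 g
monosodium phosphate: 62.4 mmol/L × 120 g/mol × 1.536 L ÷ 1000 = 11.502 g
peptone: 22 g/L × 1.536 L = 33.792 g
riboflavin: 11 µmol/L × 376.36 g/mol × 1.536 L ÷ 1000 = 6.359 mg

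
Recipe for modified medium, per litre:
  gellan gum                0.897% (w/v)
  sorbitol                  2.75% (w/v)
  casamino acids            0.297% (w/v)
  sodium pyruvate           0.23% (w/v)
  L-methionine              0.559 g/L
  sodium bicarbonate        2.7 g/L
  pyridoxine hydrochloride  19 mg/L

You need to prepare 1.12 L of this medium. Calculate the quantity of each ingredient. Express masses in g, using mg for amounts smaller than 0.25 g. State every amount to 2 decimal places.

gellan gum 10.05 g; sorbitol 30.80 g; casamino acids 3.33 g; sodium pyruvate 2.58 g; L-methionine 0.63 g; sodium bicarbonate 3.02 g; pyridoxine hydrochloride 21.28 mg

Working volume: 1.12 L.
gellan gum: 0.897 g per 100 mL × 1120 mL ÷ 100 = 10.05 g
sorbitol: 2.75% w/v = 27.5 g/L → 27.5 × 1.12 L = 30.80 g
casamino acids: 0.297 g per 100 mL × 1120 mL ÷ 100 = 3.33 g
sodium pyruvate: 0.23% w/v = 2.3 g/L → 2.3 × 1.12 L = 2.58 g
L-methionine: 0.559 g/L × 1.12 L = 0.63 g
sodium bicarbonate: 2.7 g/L × 1.12 L = 3.02 g
pyridoxine hydrochloride: 19 mg/L × 1.12 L = 21.28 mg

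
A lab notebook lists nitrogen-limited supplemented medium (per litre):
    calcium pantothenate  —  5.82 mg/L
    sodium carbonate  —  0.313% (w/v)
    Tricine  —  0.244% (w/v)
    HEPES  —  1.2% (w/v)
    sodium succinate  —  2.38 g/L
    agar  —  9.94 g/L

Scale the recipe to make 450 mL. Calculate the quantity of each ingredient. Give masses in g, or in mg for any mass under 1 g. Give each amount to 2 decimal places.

calcium pantothenate 2.62 mg; sodium carbonate 1.41 g; Tricine 1.10 g; HEPES 5.40 g; sodium succinate 1.07 g; agar 4.47 g

Target volume = 450 mL = 0.45 L.
calcium pantothenate: 5.82 mg/L × 0.45 L = 2.62 mg
sodium carbonate: 0.313% w/v = 3.13 g/L → 3.13 × 0.45 L = 1.41 g
Tricine: 0.244 g per 100 mL × 450 mL ÷ 100 = 1.10 g
HEPES: 1.2 g per 100 mL × 450 mL ÷ 100 = 5.40 g
sodium succinate: 2.38 g/L × 0.45 L = 1.07 g
agar: 9.94 g/L × 0.45 L = 4.47 g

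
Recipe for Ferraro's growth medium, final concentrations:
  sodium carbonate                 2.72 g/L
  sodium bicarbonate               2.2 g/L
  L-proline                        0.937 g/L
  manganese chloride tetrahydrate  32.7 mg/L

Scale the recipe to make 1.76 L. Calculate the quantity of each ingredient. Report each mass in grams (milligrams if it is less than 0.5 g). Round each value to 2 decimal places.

Working volume: 1.76 L.
sodium carbonate: 2.72 g/L × 1.76 L = 4.79 g
sodium bicarbonate: 2.2 g/L × 1.76 L = 3.87 g
L-proline: 0.937 g/L × 1.76 L = 1.65 g
manganese chloride tetrahydrate: 32.7 mg/L × 1.76 L = 57.55 mg

sodium carbonate 4.79 g; sodium bicarbonate 3.87 g; L-proline 1.65 g; manganese chloride tetrahydrate 57.55 mg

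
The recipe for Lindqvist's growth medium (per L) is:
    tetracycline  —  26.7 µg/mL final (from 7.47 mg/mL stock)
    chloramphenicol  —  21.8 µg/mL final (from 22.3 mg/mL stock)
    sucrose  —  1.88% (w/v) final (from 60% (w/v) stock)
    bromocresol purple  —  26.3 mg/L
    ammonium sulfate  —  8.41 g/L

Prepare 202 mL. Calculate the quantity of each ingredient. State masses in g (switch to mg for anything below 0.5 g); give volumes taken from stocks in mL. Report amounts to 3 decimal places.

tetracycline 0.722 mL; chloramphenicol 0.197 mL; sucrose 6.329 mL; bromocresol purple 5.313 mg; ammonium sulfate 1.699 g

Target volume = 202 mL = 0.202 L.
tetracycline: C1V1 = C2V2 → 26.7 µg/mL × 202 mL ÷ 7470 µg/mL = 0.722 mL
chloramphenicol: C1V1 = C2V2 → 21.8 µg/mL × 202 mL ÷ 22300 µg/mL = 0.197 mL
sucrose: V = C2·V2/C1 = 1.88% ÷ 60% × 202 mL = 6.329 mL
bromocresol purple: 26.3 mg/L × 0.202 L = 5.313 mg
ammonium sulfate: 8.41 g/L × 0.202 L = 1.699 g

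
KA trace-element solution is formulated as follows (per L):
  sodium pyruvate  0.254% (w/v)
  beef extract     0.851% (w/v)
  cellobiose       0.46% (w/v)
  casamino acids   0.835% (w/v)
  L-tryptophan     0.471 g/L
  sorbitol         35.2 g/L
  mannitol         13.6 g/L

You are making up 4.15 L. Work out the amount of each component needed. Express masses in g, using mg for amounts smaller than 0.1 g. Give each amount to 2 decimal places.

Scale factor relative to 1 L: 4.15.
sodium pyruvate: 0.254% w/v = 2.54 g/L → 2.54 × 4.15 L = 10.54 g
beef extract: 0.851 g per 100 mL × 4150 mL ÷ 100 = 35.32 g
cellobiose: 0.46% w/v = 4.6 g/L → 4.6 × 4.15 L = 19.09 g
casamino acids: 0.835 g per 100 mL × 4150 mL ÷ 100 = 34.65 g
L-tryptophan: 0.471 g/L × 4.15 L = 1.95 g
sorbitol: 35.2 g/L × 4.15 L = 146.08 g
mannitol: 13.6 g/L × 4.15 L = 56.44 g

sodium pyruvate 10.54 g; beef extract 35.32 g; cellobiose 19.09 g; casamino acids 34.65 g; L-tryptophan 1.95 g; sorbitol 146.08 g; mannitol 56.44 g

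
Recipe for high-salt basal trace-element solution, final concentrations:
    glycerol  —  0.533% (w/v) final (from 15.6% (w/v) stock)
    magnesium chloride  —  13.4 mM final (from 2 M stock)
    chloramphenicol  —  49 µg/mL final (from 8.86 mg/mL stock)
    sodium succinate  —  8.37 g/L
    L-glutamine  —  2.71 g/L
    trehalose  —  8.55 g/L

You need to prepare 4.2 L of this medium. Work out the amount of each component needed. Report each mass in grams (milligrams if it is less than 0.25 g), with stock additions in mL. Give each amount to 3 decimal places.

glycerol 143.500 mL; magnesium chloride 28.140 mL; chloramphenicol 23.228 mL; sodium succinate 35.154 g; L-glutamine 11.382 g; trehalose 35.910 g

Working volume: 4.2 L.
glycerol: V = C2·V2/C1 = 0.533% ÷ 15.6% × 4200 mL = 143.500 mL
magnesium chloride: C1V1 = C2V2 → 13.4 mM × 4200 mL ÷ 2000 mM = 28.140 mL
chloramphenicol: dilute stock: 49 µg/mL × 4200 mL ÷ 8860 µg/mL = 23.228 mL
sodium succinate: 8.37 g/L × 4.2 L = 35.154 g
L-glutamine: 2.71 g/L × 4.2 L = 11.382 g
trehalose: 8.55 g/L × 4.2 L = 35.910 g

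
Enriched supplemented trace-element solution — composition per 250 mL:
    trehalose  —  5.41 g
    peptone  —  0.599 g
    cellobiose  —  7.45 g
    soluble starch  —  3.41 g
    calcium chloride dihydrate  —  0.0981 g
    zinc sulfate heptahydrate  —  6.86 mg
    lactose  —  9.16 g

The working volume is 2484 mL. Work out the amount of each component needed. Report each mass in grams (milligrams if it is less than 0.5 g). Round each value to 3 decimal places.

Ratio of target to recipe volume: 2484 / 250 = 9.936.
trehalose: 5.41 g × (2484 mL / 250 mL) = 53.754 g
peptone: 0.599 g × (2484 mL / 250 mL) = 5.952 g
cellobiose: 7.45 g × (2484 mL / 250 mL) = 74.023 g
soluble starch: 3.41 g × (2484 mL / 250 mL) = 33.882 g
calcium chloride dihydrate: 0.0981 g × (2484 mL / 250 mL) = 0.975 g
zinc sulfate heptahydrate: 6.86 mg × (2484 mL / 250 mL) = 68.161 mg
lactose: 9.16 g × (2484 mL / 250 mL) = 91.014 g

trehalose 53.754 g; peptone 5.952 g; cellobiose 74.023 g; soluble starch 33.882 g; calcium chloride dihydrate 0.975 g; zinc sulfate heptahydrate 68.161 mg; lactose 91.014 g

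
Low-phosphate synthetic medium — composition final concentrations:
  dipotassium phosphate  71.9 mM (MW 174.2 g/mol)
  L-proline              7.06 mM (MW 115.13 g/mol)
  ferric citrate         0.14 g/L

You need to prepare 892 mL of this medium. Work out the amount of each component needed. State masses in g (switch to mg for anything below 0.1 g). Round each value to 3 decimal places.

dipotassium phosphate 11.172 g; L-proline 0.725 g; ferric citrate 0.125 g

Scale factor relative to 1 L: 0.892.
dipotassium phosphate: 71.9 mmol/L × 174.2 g/mol × 0.892 L ÷ 1000 = 11.172 g
L-proline: 7.06 mmol/L × 115.13 g/mol × 0.892 L ÷ 1000 = 0.725 g
ferric citrate: 0.14 g/L × 0.892 L = 0.125 g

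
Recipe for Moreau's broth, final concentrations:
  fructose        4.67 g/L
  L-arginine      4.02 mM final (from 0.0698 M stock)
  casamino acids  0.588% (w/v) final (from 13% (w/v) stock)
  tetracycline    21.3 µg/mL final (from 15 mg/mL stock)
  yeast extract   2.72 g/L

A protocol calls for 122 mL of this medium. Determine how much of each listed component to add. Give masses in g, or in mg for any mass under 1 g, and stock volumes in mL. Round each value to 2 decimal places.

Scale factor relative to 1 L: 0.122.
fructose: 4.67 g/L × 0.122 L = 0.56974 g = 569.74 mg
L-arginine: V = C2·V2/C1 = 4.02 mM × 122 mL ÷ 69.8 mM = 7.03 mL
casamino acids: V = C2·V2/C1 = 0.588% ÷ 13% × 122 mL = 5.52 mL
tetracycline: dilute stock: 21.3 µg/mL × 122 mL ÷ 15000 µg/mL = 0.17 mL
yeast extract: 2.72 g/L × 0.122 L = 0.33184 g = 331.84 mg

fructose 569.74 mg; L-arginine 7.03 mL; casamino acids 5.52 mL; tetracycline 0.17 mL; yeast extract 331.84 mg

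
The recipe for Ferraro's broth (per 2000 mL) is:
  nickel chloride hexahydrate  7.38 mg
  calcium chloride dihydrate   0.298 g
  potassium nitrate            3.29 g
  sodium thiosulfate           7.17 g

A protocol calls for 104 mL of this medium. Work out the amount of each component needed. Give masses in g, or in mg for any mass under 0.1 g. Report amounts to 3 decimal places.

Ratio of target to recipe volume: 104 / 2000 = 0.052.
nickel chloride hexahydrate: 7.38 mg × (104 mL / 2000 mL) = 0.384 mg
calcium chloride dihydrate: 0.298 g × (104 mL / 2000 mL) = 0.015496 g = 15.496 mg
potassium nitrate: 3.29 g × (104 mL / 2000 mL) = 0.171 g
sodium thiosulfate: 7.17 g × (104 mL / 2000 mL) = 0.373 g

nickel chloride hexahydrate 0.384 mg; calcium chloride dihydrate 15.496 mg; potassium nitrate 0.171 g; sodium thiosulfate 0.373 g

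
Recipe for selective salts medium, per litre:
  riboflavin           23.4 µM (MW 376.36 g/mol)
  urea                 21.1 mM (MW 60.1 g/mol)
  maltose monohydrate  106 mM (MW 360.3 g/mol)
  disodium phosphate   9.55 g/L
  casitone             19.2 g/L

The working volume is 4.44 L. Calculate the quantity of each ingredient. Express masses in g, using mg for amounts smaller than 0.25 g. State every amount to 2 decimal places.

Working volume: 4.44 L.
riboflavin: 23.4 µmol/L × 376.36 g/mol × 4.44 L ÷ 1000 = 39.10 mg
urea: 21.1 mmol/L × 60.1 g/mol × 4.44 L ÷ 1000 = 5.63 g
maltose monohydrate: 106 mmol/L × 360.3 g/mol × 4.44 L ÷ 1000 = 169.57 g
disodium phosphate: 9.55 g/L × 4.44 L = 42.40 g
casitone: 19.2 g/L × 4.44 L = 85.25 g

riboflavin 39.10 mg; urea 5.63 g; maltose monohydrate 169.57 g; disodium phosphate 42.40 g; casitone 85.25 g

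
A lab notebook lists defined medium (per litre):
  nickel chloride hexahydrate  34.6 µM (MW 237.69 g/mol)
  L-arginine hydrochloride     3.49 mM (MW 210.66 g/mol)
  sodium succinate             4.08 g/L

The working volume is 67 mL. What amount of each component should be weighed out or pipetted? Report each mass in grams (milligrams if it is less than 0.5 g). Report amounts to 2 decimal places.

nickel chloride hexahydrate 0.55 mg; L-arginine hydrochloride 49.26 mg; sodium succinate 273.36 mg

Target volume = 67 mL = 0.067 L.
nickel chloride hexahydrate: 34.6 µmol/L × 237.69 g/mol × 0.067 L ÷ 1000 = 0.55 mg
L-arginine hydrochloride: 3.49 mmol/L × 210.66 mg/mmol × 0.067 L = 49.26 mg
sodium succinate: 4.08 g/L × 0.067 L = 0.27336 g = 273.36 mg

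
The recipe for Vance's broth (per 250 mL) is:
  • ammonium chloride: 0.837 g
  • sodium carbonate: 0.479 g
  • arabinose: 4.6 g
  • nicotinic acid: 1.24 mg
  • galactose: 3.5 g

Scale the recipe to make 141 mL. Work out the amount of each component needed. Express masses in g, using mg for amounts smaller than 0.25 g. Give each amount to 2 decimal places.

Ratio of target to recipe volume: 141 / 250 = 0.564.
ammonium chloride: 0.837 g × (141 mL / 250 mL) = 0.47 g
sodium carbonate: 0.479 g × (141 mL / 250 mL) = 0.27 g
arabinose: 4.6 g × (141 mL / 250 mL) = 2.59 g
nicotinic acid: 1.24 mg × (141 mL / 250 mL) = 0.70 mg
galactose: 3.5 g × (141 mL / 250 mL) = 1.97 g

ammonium chloride 0.47 g; sodium carbonate 0.27 g; arabinose 2.59 g; nicotinic acid 0.70 mg; galactose 1.97 g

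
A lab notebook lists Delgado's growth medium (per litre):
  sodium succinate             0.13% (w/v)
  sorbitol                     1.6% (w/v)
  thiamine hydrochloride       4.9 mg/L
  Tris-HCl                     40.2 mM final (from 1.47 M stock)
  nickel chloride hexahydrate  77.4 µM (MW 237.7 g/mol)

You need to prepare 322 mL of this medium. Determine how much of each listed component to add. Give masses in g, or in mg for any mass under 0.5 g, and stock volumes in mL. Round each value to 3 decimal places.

sodium succinate 418.600 mg; sorbitol 5.152 g; thiamine hydrochloride 1.578 mg; Tris-HCl 8.806 mL; nickel chloride hexahydrate 5.924 mg

Working volume: 322 mL = 0.322 L.
sodium succinate: 0.13% w/v = 1.3 g/L → 1.3 × 0.322 L = 0.4186 g = 418.600 mg
sorbitol: 1.6 g per 100 mL × 322 mL ÷ 100 = 5.152 g
thiamine hydrochloride: 4.9 mg/L × 0.322 L = 1.578 mg
Tris-HCl: dilute stock: 40.2 mM × 322 mL ÷ 1470 mM = 8.806 mL
nickel chloride hexahydrate: 77.4 µmol/L × 237.7 g/mol × 0.322 L ÷ 1000 = 5.924 mg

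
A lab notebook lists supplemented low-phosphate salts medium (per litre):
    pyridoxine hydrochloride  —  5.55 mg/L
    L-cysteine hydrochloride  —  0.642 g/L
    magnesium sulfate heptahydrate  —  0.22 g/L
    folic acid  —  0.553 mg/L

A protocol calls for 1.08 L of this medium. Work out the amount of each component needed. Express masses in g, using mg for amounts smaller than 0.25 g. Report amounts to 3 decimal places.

pyridoxine hydrochloride 5.994 mg; L-cysteine hydrochloride 0.693 g; magnesium sulfate heptahydrate 237.600 mg; folic acid 0.597 mg

Working volume: 1.08 L.
pyridoxine hydrochloride: 5.55 mg/L × 1.08 L = 5.994 mg
L-cysteine hydrochloride: 0.642 g/L × 1.08 L = 0.693 g
magnesium sulfate heptahydrate: 0.22 g/L × 1.08 L = 0.2376 g = 237.600 mg
folic acid: 0.553 mg/L × 1.08 L = 0.597 mg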